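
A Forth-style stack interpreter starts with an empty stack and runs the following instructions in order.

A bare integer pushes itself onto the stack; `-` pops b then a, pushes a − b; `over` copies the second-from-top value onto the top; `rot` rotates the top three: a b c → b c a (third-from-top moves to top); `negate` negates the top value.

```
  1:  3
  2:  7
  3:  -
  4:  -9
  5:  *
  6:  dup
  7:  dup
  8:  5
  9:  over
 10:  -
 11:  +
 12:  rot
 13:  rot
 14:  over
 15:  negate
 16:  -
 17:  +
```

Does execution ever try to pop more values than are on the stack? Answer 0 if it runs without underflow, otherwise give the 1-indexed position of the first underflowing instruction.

0

3      → 3
7      → 3 7
-      → -4
-9     → -4 -9
*      → 36
dup    → 36 36
dup    → 36 36 36
5      → 36 36 36 5
over   → 36 36 36 5 36
-      → 36 36 36 -31
+      → 36 36 5
rot    → 36 5 36
rot    → 5 36 36
over   → 5 36 36 36
negate → 5 36 36 -36
-      → 5 36 72
+      → 5 108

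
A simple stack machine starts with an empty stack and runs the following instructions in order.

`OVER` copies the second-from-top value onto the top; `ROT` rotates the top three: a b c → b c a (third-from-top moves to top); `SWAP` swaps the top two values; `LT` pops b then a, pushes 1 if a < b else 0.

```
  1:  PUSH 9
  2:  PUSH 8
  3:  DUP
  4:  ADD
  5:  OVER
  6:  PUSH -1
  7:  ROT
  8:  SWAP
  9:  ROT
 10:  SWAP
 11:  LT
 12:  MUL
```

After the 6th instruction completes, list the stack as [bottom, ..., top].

[9, 16, 9, -1]

PUSH 9  : [9]
PUSH 8  : [9, 8]
DUP     : [9, 8, 8]
ADD     : [9, 16]
OVER    : [9, 16, 9]
PUSH -1 : [9, 16, 9, -1]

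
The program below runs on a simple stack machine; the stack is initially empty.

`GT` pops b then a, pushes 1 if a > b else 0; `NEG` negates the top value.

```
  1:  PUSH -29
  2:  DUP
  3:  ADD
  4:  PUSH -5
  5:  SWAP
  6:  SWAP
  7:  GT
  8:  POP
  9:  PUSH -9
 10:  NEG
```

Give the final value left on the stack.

PUSH -29 → -29
DUP      → -29 -29
ADD      → -58
PUSH -5  → -58 -5
SWAP     → -5 -58
SWAP     → -58 -5
GT       → 0
POP      → (empty)
PUSH -9  → -9
NEG      → 9

9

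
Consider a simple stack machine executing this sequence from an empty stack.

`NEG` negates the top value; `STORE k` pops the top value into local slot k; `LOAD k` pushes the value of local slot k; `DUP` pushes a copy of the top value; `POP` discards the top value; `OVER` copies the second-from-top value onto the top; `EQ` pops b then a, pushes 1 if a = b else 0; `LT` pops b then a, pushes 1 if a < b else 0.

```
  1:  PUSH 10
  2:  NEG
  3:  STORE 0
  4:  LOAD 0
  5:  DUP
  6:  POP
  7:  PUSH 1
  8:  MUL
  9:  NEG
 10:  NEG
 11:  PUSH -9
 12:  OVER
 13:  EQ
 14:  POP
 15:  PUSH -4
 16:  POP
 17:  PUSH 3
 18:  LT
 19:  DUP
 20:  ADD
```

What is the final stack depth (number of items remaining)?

1

PUSH 10 : 10
NEG     : -10
STORE 0 : (empty)
LOAD 0  : -10
DUP     : -10 -10
POP     : -10
PUSH 1  : -10 1
MUL     : -10
NEG     : 10
NEG     : -10
PUSH -9 : -10 -9
OVER    : -10 -9 -10
EQ      : -10 0
POP     : -10
PUSH -4 : -10 -4
POP     : -10
PUSH 3  : -10 3
LT      : 1
DUP     : 1 1
ADD     : 2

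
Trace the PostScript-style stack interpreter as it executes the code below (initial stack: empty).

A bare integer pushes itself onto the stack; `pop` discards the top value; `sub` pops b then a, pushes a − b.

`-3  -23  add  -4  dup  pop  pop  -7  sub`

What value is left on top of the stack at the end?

-19

-3   -3
-23  -3 -23
add  -26
-4   -26 -4
dup  -26 -4 -4
pop  -26 -4
pop  -26
-7   -26 -7
sub  -19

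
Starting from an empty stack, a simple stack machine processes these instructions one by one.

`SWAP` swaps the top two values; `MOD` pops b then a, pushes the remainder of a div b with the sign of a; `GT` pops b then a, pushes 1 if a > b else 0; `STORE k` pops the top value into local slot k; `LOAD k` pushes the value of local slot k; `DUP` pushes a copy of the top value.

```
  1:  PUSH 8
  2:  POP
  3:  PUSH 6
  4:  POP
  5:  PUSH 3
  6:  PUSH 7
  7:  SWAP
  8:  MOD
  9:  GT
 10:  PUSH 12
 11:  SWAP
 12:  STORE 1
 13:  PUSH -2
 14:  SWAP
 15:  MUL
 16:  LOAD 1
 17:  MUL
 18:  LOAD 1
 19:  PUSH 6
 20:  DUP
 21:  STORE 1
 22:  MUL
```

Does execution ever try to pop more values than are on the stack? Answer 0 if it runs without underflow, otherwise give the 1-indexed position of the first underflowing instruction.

PUSH 8 -> [8]
POP    -> []
PUSH 6 -> [6]
POP    -> []
PUSH 3 -> [3]
PUSH 7 -> [3, 7]
SWAP   -> [7, 3]
MOD    -> [1]
GT  — needs 2 operands, stack has 1 → underflow

9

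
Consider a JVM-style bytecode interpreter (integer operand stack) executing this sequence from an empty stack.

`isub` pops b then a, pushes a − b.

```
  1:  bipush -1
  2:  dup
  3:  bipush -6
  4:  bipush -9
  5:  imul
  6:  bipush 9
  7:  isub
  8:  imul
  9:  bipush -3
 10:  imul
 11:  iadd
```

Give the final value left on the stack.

bipush -1 : [-1]
dup       : [-1, -1]
bipush -6 : [-1, -1, -6]
bipush -9 : [-1, -1, -6, -9]
imul      : [-1, -1, 54]
bipush 9  : [-1, -1, 54, 9]
isub      : [-1, -1, 45]
imul      : [-1, -45]
bipush -3 : [-1, -45, -3]
imul      : [-1, 135]
iadd      : [134]

134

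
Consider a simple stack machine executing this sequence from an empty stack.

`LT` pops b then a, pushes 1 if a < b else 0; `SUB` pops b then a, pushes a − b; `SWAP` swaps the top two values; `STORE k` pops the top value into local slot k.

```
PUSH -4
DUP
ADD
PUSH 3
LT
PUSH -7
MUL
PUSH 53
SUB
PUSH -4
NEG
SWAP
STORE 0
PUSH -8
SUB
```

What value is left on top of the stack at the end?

PUSH -4 : -4
DUP     : -4 -4
ADD     : -8
PUSH 3  : -8 3
LT      : 1
PUSH -7 : 1 -7
MUL     : -7
PUSH 53 : -7 53
SUB     : -60
PUSH -4 : -60 -4
NEG     : -60 4
SWAP    : 4 -60
STORE 0 : 4
PUSH -8 : 4 -8
SUB     : 12

12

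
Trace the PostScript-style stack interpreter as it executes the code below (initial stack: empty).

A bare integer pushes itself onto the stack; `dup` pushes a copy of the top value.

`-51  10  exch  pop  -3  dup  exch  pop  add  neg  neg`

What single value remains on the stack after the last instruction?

-51   [-51]
10    [-51, 10]
exch  [10, -51]
pop   [10]
-3    [10, -3]
dup   [10, -3, -3]
exch  [10, -3, -3]
pop   [10, -3]
add   [7]
neg   [-7]
neg   [7]

7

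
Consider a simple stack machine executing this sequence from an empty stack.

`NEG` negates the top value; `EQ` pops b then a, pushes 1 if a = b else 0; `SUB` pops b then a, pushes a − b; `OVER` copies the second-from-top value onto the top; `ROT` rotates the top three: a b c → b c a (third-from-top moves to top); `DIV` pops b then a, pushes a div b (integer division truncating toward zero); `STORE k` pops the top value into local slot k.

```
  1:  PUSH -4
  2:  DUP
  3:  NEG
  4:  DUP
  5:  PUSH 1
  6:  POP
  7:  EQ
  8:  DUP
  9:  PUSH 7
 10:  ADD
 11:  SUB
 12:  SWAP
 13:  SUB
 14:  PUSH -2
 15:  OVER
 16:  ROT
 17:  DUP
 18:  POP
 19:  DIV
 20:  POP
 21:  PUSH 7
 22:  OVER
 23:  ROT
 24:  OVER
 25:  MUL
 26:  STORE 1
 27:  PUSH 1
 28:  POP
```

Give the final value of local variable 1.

PUSH -4 → [-4]
DUP     → [-4, -4]
NEG     → [-4, 4]
DUP     → [-4, 4, 4]
PUSH 1  → [-4, 4, 4, 1]
POP     → [-4, 4, 4]
EQ      → [-4, 1]
DUP     → [-4, 1, 1]
PUSH 7  → [-4, 1, 1, 7]
ADD     → [-4, 1, 8]
SUB     → [-4, -7]
SWAP    → [-7, -4]
SUB     → [-3]
PUSH -2 → [-3, -2]
OVER    → [-3, -2, -3]
ROT     → [-2, -3, -3]
DUP     → [-2, -3, -3, -3]
POP     → [-2, -3, -3]
DIV     → [-2, 1]
POP     → [-2]
PUSH 7  → [-2, 7]
OVER    → [-2, 7, -2]
ROT     → [7, -2, -2]
OVER    → [7, -2, -2, -2]
MUL     → [7, -2, 4]
STORE 1 → [7, -2]
PUSH 1  → [7, -2, 1]
POP     → [7, -2]

4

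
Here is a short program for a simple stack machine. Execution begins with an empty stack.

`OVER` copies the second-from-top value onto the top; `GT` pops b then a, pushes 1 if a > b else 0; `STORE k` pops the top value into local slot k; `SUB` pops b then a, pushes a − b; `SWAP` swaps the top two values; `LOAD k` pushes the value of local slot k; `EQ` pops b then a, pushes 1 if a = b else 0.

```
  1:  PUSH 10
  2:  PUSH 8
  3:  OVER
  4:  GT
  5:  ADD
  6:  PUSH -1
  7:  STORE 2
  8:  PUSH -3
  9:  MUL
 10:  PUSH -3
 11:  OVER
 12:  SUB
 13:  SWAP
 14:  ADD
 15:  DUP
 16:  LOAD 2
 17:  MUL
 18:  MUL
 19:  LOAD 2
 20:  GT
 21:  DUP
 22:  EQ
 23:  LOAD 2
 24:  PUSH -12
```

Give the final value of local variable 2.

-1

PUSH 10  -> [10]
PUSH 8   -> [10, 8]
OVER     -> [10, 8, 10]
GT       -> [10, 0]
ADD      -> [10]
PUSH -1  -> [10, -1]
STORE 2  -> [10]
PUSH -3  -> [10, -3]
MUL      -> [-30]
PUSH -3  -> [-30, -3]
OVER     -> [-30, -3, -30]
SUB      -> [-30, 27]
SWAP     -> [27, -30]
ADD      -> [-3]
DUP      -> [-3, -3]
LOAD 2   -> [-3, -3, -1]
MUL      -> [-3, 3]
MUL      -> [-9]
LOAD 2   -> [-9, -1]
GT       -> [0]
DUP      -> [0, 0]
EQ       -> [1]
LOAD 2   -> [1, -1]
PUSH -12 -> [1, -1, -12]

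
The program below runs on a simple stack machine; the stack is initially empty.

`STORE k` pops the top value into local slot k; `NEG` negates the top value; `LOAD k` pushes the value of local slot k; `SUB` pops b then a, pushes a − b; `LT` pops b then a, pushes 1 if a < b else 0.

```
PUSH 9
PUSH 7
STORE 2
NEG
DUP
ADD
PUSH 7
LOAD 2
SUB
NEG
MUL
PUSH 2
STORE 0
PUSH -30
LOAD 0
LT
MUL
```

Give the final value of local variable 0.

PUSH 9   → 9
PUSH 7   → 9 7
STORE 2  → 9
NEG      → -9
DUP      → -9 -9
ADD      → -18
PUSH 7   → -18 7
LOAD 2   → -18 7 7
SUB      → -18 0
NEG      → -18 0
MUL      → 0
PUSH 2   → 0 2
STORE 0  → 0
PUSH -30 → 0 -30
LOAD 0   → 0 -30 2
LT       → 0 1
MUL      → 0

2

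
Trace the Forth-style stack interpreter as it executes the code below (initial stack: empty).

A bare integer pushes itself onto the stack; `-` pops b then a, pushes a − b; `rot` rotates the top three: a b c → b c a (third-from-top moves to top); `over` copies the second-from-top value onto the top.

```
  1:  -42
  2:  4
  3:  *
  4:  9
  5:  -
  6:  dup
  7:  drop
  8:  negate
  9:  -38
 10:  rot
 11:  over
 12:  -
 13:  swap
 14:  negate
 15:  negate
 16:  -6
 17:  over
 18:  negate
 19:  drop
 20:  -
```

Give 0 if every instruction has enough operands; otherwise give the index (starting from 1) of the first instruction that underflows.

-42     [-42]
4       [-42, 4]
*       [-168]
9       [-168, 9]
-       [-177]
dup     [-177, -177]
drop    [-177]
negate  [177]
-38     [177, -38]
rot  — needs 3 operands, stack has 2 → underflow

10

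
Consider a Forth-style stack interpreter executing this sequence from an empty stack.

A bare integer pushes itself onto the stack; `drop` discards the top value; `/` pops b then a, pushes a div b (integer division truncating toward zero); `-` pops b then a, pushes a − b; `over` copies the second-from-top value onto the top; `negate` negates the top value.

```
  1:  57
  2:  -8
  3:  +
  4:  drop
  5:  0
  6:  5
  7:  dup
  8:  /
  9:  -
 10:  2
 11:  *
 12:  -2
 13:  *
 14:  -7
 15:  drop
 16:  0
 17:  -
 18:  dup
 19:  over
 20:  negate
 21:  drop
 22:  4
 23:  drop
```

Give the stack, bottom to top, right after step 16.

[4, 0]

57   -> [57]
-8   -> [57, -8]
+    -> [49]
drop -> []
0    -> [0]
5    -> [0, 5]
dup  -> [0, 5, 5]
/    -> [0, 1]
-    -> [-1]
2    -> [-1, 2]
*    -> [-2]
-2   -> [-2, -2]
*    -> [4]
-7   -> [4, -7]
drop -> [4]
0    -> [4, 0]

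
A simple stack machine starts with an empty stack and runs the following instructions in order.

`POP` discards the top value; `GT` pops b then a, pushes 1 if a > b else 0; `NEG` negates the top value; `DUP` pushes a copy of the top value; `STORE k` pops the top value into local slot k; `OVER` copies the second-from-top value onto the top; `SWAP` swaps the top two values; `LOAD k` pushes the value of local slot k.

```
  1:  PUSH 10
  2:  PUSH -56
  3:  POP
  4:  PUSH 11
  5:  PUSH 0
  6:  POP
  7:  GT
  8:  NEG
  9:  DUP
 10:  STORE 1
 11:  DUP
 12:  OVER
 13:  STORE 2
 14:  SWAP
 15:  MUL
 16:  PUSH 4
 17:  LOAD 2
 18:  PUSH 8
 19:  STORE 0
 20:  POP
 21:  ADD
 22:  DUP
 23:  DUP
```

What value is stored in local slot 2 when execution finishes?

0

PUSH 10  → [10]
PUSH -56 → [10, -56]
POP      → [10]
PUSH 11  → [10, 11]
PUSH 0   → [10, 11, 0]
POP      → [10, 11]
GT       → [0]
NEG      → [0]
DUP      → [0, 0]
STORE 1  → [0]
DUP      → [0, 0]
OVER     → [0, 0, 0]
STORE 2  → [0, 0]
SWAP     → [0, 0]
MUL      → [0]
PUSH 4   → [0, 4]
LOAD 2   → [0, 4, 0]
PUSH 8   → [0, 4, 0, 8]
STORE 0  → [0, 4, 0]
POP      → [0, 4]
ADD      → [4]
DUP      → [4, 4]
DUP      → [4, 4, 4]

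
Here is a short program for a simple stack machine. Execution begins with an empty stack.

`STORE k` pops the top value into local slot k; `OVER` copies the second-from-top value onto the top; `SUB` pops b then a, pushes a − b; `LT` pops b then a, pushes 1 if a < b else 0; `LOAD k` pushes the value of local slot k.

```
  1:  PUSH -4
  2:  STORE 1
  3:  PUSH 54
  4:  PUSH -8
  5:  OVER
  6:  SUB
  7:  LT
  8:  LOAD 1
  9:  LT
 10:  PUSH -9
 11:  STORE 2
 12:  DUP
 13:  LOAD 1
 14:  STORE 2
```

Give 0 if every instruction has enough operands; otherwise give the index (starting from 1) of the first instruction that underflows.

PUSH -4 : -4
STORE 1 : (empty)
PUSH 54 : 54
PUSH -8 : 54 -8
OVER    : 54 -8 54
SUB     : 54 -62
LT      : 0
LOAD 1  : 0 -4
LT      : 0
PUSH -9 : 0 -9
STORE 2 : 0
DUP     : 0 0
LOAD 1  : 0 0 -4
STORE 2 : 0 0

0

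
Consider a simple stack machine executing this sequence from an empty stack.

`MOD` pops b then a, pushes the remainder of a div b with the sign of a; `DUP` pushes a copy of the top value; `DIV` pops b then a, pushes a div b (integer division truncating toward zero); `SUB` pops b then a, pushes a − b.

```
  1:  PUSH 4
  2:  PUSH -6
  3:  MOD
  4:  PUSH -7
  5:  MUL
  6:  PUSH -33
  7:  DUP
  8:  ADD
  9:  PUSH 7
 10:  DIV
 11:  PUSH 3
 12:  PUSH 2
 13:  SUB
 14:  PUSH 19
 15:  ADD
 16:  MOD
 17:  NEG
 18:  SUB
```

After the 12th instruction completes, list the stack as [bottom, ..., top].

PUSH 4    [4]
PUSH -6   [4, -6]
MOD       [4]
PUSH -7   [4, -7]
MUL       [-28]
PUSH -33  [-28, -33]
DUP       [-28, -33, -33]
ADD       [-28, -66]
PUSH 7    [-28, -66, 7]
DIV       [-28, -9]
PUSH 3    [-28, -9, 3]
PUSH 2    [-28, -9, 3, 2]

[-28, -9, 3, 2]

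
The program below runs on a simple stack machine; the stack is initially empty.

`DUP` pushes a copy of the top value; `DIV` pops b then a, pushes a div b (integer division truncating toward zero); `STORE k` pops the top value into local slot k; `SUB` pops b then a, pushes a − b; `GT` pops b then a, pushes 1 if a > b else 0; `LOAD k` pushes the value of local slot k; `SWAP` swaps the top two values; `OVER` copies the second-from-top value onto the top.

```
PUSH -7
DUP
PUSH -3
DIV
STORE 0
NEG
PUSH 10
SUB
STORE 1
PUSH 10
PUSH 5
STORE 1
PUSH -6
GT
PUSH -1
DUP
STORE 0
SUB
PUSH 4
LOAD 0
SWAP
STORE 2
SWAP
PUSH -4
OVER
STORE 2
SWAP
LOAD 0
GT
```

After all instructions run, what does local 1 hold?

5

PUSH -7 -> [-7]
DUP     -> [-7, -7]
PUSH -3 -> [-7, -7, -3]
DIV     -> [-7, 2]
STORE 0 -> [-7]
NEG     -> [7]
PUSH 10 -> [7, 10]
SUB     -> [-3]
STORE 1 -> []
PUSH 10 -> [10]
PUSH 5  -> [10, 5]
STORE 1 -> [10]
PUSH -6 -> [10, -6]
GT      -> [1]
PUSH -1 -> [1, -1]
DUP     -> [1, -1, -1]
STORE 0 -> [1, -1]
SUB     -> [2]
PUSH 4  -> [2, 4]
LOAD 0  -> [2, 4, -1]
SWAP    -> [2, -1, 4]
STORE 2 -> [2, -1]
SWAP    -> [-1, 2]
PUSH -4 -> [-1, 2, -4]
OVER    -> [-1, 2, -4, 2]
STORE 2 -> [-1, 2, -4]
SWAP    -> [-1, -4, 2]
LOAD 0  -> [-1, -4, 2, -1]
GT      -> [-1, -4, 1]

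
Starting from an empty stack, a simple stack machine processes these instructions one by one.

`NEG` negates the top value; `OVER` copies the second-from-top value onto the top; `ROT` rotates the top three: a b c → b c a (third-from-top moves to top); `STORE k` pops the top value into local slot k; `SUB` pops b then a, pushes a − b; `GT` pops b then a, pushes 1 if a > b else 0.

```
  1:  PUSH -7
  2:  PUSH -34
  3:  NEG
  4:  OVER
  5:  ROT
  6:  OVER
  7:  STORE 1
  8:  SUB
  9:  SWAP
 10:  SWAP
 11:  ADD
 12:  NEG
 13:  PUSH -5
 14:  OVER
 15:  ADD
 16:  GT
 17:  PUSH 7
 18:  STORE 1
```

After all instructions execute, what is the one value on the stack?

PUSH -7   -7
PUSH -34  -7 -34
NEG       -7 34
OVER      -7 34 -7
ROT       34 -7 -7
OVER      34 -7 -7 -7
STORE 1   34 -7 -7
SUB       34 0
SWAP      0 34
SWAP      34 0
ADD       34
NEG       -34
PUSH -5   -34 -5
OVER      -34 -5 -34
ADD       -34 -39
GT        1
PUSH 7    1 7
STORE 1   1

1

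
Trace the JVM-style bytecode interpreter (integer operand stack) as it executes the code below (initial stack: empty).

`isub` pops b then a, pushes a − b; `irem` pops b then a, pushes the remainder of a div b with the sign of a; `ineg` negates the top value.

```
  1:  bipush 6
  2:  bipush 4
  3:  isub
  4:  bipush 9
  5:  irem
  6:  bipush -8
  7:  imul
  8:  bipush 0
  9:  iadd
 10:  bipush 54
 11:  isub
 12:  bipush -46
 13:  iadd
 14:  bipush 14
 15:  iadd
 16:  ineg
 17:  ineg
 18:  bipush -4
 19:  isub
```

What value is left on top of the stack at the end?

bipush 6   -> 6
bipush 4   -> 6 4
isub       -> 2
bipush 9   -> 2 9
irem       -> 2
bipush -8  -> 2 -8
imul       -> -16
bipush 0   -> -16 0
iadd       -> -16
bipush 54  -> -16 54
isub       -> -70
bipush -46 -> -70 -46
iadd       -> -116
bipush 14  -> -116 14
iadd       -> -102
ineg       -> 102
ineg       -> -102
bipush -4  -> -102 -4
isub       -> -98

-98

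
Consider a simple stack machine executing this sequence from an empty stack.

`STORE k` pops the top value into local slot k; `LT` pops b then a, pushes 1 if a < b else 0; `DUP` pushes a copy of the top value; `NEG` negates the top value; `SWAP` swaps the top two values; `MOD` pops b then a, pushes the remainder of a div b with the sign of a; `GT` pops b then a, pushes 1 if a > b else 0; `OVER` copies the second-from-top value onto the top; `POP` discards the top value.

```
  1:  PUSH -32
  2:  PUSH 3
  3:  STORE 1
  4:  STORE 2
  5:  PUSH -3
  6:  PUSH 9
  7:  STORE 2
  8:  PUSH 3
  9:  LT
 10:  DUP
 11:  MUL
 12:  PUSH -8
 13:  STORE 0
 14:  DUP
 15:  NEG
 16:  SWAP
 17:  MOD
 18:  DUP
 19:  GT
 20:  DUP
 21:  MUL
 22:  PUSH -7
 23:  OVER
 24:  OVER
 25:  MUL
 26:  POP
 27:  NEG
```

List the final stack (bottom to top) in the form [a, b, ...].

[0, 7]

PUSH -32 -> [-32]
PUSH 3   -> [-32, 3]
STORE 1  -> [-32]
STORE 2  -> []
PUSH -3  -> [-3]
PUSH 9   -> [-3, 9]
STORE 2  -> [-3]
PUSH 3   -> [-3, 3]
LT       -> [1]
DUP      -> [1, 1]
MUL      -> [1]
PUSH -8  -> [1, -8]
STORE 0  -> [1]
DUP      -> [1, 1]
NEG      -> [1, -1]
SWAP     -> [-1, 1]
MOD      -> [0]
DUP      -> [0, 0]
GT       -> [0]
DUP      -> [0, 0]
MUL      -> [0]
PUSH -7  -> [0, -7]
OVER     -> [0, -7, 0]
OVER     -> [0, -7, 0, -7]
MUL      -> [0, -7, 0]
POP      -> [0, -7]
NEG      -> [0, 7]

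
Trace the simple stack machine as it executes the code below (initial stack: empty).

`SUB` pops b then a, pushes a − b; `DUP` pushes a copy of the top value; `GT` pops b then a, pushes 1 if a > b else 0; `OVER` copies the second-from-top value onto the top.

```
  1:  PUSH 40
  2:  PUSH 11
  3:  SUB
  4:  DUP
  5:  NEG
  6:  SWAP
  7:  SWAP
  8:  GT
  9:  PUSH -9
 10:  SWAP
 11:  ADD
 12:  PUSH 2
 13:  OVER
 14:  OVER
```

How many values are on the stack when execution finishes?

PUSH 40 → [40]
PUSH 11 → [40, 11]
SUB     → [29]
DUP     → [29, 29]
NEG     → [29, -29]
SWAP    → [-29, 29]
SWAP    → [29, -29]
GT      → [1]
PUSH -9 → [1, -9]
SWAP    → [-9, 1]
ADD     → [-8]
PUSH 2  → [-8, 2]
OVER    → [-8, 2, -8]
OVER    → [-8, 2, -8, 2]

4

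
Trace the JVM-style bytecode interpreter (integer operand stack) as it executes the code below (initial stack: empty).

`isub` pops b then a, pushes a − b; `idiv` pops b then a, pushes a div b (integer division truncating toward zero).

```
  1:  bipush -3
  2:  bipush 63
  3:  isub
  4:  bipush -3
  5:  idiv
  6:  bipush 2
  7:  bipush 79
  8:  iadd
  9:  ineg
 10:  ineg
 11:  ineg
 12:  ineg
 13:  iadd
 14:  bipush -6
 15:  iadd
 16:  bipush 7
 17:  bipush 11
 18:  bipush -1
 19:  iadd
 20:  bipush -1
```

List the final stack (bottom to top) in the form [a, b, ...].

[97, 7, 10, -1]

bipush -3 → [-3]
bipush 63 → [-3, 63]
isub      → [-66]
bipush -3 → [-66, -3]
idiv      → [22]
bipush 2  → [22, 2]
bipush 79 → [22, 2, 79]
iadd      → [22, 81]
ineg      → [22, -81]
ineg      → [22, 81]
ineg      → [22, -81]
ineg      → [22, 81]
iadd      → [103]
bipush -6 → [103, -6]
iadd      → [97]
bipush 7  → [97, 7]
bipush 11 → [97, 7, 11]
bipush -1 → [97, 7, 11, -1]
iadd      → [97, 7, 10]
bipush -1 → [97, 7, 10, -1]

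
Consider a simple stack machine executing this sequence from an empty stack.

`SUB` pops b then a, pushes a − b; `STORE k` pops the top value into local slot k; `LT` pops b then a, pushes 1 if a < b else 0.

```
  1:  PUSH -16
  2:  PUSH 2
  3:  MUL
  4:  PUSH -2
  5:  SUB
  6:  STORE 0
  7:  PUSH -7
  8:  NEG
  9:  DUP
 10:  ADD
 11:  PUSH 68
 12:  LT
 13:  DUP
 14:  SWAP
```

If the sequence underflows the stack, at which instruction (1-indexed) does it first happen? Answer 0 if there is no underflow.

0

PUSH -16  -16
PUSH 2    -16 2
MUL       -32
PUSH -2   -32 -2
SUB       -30
STORE 0   (empty)
PUSH -7   -7
NEG       7
DUP       7 7
ADD       14
PUSH 68   14 68
LT        1
DUP       1 1
SWAP      1 1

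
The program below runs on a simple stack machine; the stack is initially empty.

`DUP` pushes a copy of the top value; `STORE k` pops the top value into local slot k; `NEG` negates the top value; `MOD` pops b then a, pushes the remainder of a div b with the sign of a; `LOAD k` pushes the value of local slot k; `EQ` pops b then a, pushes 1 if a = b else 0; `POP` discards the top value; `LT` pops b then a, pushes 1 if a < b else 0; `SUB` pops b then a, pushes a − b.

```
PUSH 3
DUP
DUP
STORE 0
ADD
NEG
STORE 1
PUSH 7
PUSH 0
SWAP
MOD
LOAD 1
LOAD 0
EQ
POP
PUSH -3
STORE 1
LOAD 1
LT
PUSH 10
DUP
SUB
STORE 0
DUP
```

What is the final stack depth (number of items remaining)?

PUSH 3  : [3]
DUP     : [3, 3]
DUP     : [3, 3, 3]
STORE 0 : [3, 3]
ADD     : [6]
NEG     : [-6]
STORE 1 : []
PUSH 7  : [7]
PUSH 0  : [7, 0]
SWAP    : [0, 7]
MOD     : [0]
LOAD 1  : [0, -6]
LOAD 0  : [0, -6, 3]
EQ      : [0, 0]
POP     : [0]
PUSH -3 : [0, -3]
STORE 1 : [0]
LOAD 1  : [0, -3]
LT      : [0]
PUSH 10 : [0, 10]
DUP     : [0, 10, 10]
SUB     : [0, 0]
STORE 0 : [0]
DUP     : [0, 0]

2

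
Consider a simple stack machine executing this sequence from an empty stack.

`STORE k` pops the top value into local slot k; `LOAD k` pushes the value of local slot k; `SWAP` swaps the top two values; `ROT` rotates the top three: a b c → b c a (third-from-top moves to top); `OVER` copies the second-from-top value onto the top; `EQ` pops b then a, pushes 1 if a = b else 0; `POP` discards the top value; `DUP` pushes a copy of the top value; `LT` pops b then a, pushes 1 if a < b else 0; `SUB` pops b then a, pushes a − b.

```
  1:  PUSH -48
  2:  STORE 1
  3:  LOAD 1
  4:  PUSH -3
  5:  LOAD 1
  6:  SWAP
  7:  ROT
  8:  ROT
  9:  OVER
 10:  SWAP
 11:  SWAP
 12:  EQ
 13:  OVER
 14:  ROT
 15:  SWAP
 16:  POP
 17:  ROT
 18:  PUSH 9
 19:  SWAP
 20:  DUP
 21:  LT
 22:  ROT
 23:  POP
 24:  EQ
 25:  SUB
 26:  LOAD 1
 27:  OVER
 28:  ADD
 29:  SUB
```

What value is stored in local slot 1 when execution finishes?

PUSH -48 : -48
STORE 1  : (empty)
LOAD 1   : -48
PUSH -3  : -48 -3
LOAD 1   : -48 -3 -48
SWAP     : -48 -48 -3
ROT      : -48 -3 -48
ROT      : -3 -48 -48
OVER     : -3 -48 -48 -48
SWAP     : -3 -48 -48 -48
SWAP     : -3 -48 -48 -48
EQ       : -3 -48 1
OVER     : -3 -48 1 -48
ROT      : -3 1 -48 -48
SWAP     : -3 1 -48 -48
POP      : -3 1 -48
ROT      : 1 -48 -3
PUSH 9   : 1 -48 -3 9
SWAP     : 1 -48 9 -3
DUP      : 1 -48 9 -3 -3
LT       : 1 -48 9 0
ROT      : 1 9 0 -48
POP      : 1 9 0
EQ       : 1 0
SUB      : 1
LOAD 1   : 1 -48
OVER     : 1 -48 1
ADD      : 1 -47
SUB      : 48

-48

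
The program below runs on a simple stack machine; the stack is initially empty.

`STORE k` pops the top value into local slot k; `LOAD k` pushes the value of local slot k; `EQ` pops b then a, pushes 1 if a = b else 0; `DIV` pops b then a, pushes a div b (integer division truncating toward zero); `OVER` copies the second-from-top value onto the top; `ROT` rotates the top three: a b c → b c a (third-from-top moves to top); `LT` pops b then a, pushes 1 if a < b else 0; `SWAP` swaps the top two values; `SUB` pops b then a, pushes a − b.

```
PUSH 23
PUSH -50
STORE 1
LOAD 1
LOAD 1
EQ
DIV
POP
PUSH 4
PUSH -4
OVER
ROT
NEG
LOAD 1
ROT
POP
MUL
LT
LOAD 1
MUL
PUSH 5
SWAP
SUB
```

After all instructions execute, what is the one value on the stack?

PUSH 23  → [23]
PUSH -50 → [23, -50]
STORE 1  → [23]
LOAD 1   → [23, -50]
LOAD 1   → [23, -50, -50]
EQ       → [23, 1]
DIV      → [23]
POP      → []
PUSH 4   → [4]
PUSH -4  → [4, -4]
OVER     → [4, -4, 4]
ROT      → [-4, 4, 4]
NEG      → [-4, 4, -4]
LOAD 1   → [-4, 4, -4, -50]
ROT      → [-4, -4, -50, 4]
POP      → [-4, -4, -50]
MUL      → [-4, 200]
LT       → [1]
LOAD 1   → [1, -50]
MUL      → [-50]
PUSH 5   → [-50, 5]
SWAP     → [5, -50]
SUB      → [55]

55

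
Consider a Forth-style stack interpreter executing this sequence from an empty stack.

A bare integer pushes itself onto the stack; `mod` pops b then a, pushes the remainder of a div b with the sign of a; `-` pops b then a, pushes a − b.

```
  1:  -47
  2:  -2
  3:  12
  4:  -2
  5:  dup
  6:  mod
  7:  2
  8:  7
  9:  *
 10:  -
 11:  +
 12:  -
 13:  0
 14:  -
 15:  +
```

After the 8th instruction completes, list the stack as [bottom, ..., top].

-47  [-47]
-2   [-47, -2]
12   [-47, -2, 12]
-2   [-47, -2, 12, -2]
dup  [-47, -2, 12, -2, -2]
mod  [-47, -2, 12, 0]
2    [-47, -2, 12, 0, 2]
7    [-47, -2, 12, 0, 2, 7]

[-47, -2, 12, 0, 2, 7]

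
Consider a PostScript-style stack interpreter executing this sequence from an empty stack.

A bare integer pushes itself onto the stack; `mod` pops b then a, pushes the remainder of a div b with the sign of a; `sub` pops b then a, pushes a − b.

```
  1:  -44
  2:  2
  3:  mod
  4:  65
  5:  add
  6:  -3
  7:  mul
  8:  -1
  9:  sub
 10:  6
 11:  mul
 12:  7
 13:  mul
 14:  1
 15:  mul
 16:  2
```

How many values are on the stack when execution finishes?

2

-44 → [-44]
2   → [-44, 2]
mod → [0]
65  → [0, 65]
add → [65]
-3  → [65, -3]
mul → [-195]
-1  → [-195, -1]
sub → [-194]
6   → [-194, 6]
mul → [-1164]
7   → [-1164, 7]
mul → [-8148]
1   → [-8148, 1]
mul → [-8148]
2   → [-8148, 2]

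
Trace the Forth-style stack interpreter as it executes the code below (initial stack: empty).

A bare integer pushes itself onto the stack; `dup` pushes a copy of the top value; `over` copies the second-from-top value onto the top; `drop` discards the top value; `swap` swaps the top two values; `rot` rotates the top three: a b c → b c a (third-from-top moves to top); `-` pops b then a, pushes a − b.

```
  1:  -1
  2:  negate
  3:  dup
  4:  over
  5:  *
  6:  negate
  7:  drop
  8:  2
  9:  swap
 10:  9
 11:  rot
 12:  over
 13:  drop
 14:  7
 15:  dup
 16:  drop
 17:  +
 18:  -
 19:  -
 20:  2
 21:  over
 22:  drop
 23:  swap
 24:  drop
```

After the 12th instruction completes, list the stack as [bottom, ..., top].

-1     -> -1
negate -> 1
dup    -> 1 1
over   -> 1 1 1
*      -> 1 1
negate -> 1 -1
drop   -> 1
2      -> 1 2
swap   -> 2 1
9      -> 2 1 9
rot    -> 1 9 2
over   -> 1 9 2 9

[1, 9, 2, 9]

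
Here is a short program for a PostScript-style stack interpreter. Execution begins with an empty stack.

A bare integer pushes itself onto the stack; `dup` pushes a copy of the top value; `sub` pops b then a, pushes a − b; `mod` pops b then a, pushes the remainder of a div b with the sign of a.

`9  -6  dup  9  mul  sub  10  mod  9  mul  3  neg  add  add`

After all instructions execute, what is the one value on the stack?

9    9
-6   9 -6
dup  9 -6 -6
9    9 -6 -6 9
mul  9 -6 -54
sub  9 48
10   9 48 10
mod  9 8
9    9 8 9
mul  9 72
3    9 72 3
neg  9 72 -3
add  9 69
add  78

78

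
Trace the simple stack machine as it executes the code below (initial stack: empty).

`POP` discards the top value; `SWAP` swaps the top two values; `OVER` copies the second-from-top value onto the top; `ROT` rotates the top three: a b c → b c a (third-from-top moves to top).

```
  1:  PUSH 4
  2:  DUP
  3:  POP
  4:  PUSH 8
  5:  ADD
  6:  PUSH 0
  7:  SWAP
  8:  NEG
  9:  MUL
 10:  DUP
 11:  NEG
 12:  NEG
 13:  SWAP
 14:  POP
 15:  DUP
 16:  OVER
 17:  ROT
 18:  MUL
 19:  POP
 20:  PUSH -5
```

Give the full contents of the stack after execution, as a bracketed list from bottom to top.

[0, -5]

PUSH 4  → [4]
DUP     → [4, 4]
POP     → [4]
PUSH 8  → [4, 8]
ADD     → [12]
PUSH 0  → [12, 0]
SWAP    → [0, 12]
NEG     → [0, -12]
MUL     → [0]
DUP     → [0, 0]
NEG     → [0, 0]
NEG     → [0, 0]
SWAP    → [0, 0]
POP     → [0]
DUP     → [0, 0]
OVER    → [0, 0, 0]
ROT     → [0, 0, 0]
MUL     → [0, 0]
POP     → [0]
PUSH -5 → [0, -5]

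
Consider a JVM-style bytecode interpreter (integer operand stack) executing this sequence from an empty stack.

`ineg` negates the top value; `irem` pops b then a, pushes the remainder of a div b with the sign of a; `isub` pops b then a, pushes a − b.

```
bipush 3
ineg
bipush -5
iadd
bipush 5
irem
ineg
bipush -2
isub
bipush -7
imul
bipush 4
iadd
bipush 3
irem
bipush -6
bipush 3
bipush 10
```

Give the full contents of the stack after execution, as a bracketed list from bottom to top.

[-1, -6, 3, 10]

bipush 3  → [3]
ineg      → [-3]
bipush -5 → [-3, -5]
iadd      → [-8]
bipush 5  → [-8, 5]
irem      → [-3]
ineg      → [3]
bipush -2 → [3, -2]
isub      → [5]
bipush -7 → [5, -7]
imul      → [-35]
bipush 4  → [-35, 4]
iadd      → [-31]
bipush 3  → [-31, 3]
irem      → [-1]
bipush -6 → [-1, -6]
bipush 3  → [-1, -6, 3]
bipush 10 → [-1, -6, 3, 10]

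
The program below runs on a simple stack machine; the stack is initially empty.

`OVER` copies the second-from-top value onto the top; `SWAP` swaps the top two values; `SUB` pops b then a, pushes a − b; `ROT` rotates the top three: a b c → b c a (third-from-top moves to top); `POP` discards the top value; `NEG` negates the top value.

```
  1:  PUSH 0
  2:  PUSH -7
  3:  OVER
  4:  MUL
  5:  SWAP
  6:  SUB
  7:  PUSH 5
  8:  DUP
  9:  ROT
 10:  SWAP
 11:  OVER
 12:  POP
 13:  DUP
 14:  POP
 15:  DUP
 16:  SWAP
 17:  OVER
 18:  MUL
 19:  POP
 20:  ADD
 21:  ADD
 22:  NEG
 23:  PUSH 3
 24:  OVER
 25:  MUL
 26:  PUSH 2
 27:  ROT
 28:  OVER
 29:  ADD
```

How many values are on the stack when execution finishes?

3

PUSH 0  → 0
PUSH -7 → 0 -7
OVER    → 0 -7 0
MUL     → 0 0
SWAP    → 0 0
SUB     → 0
PUSH 5  → 0 5
DUP     → 0 5 5
ROT     → 5 5 0
SWAP    → 5 0 5
OVER    → 5 0 5 0
POP     → 5 0 5
DUP     → 5 0 5 5
POP     → 5 0 5
DUP     → 5 0 5 5
SWAP    → 5 0 5 5
OVER    → 5 0 5 5 5
MUL     → 5 0 5 25
POP     → 5 0 5
ADD     → 5 5
ADD     → 10
NEG     → -10
PUSH 3  → -10 3
OVER    → -10 3 -10
MUL     → -10 -30
PUSH 2  → -10 -30 2
ROT     → -30 2 -10
OVER    → -30 2 -10 2
ADD     → -30 2 -8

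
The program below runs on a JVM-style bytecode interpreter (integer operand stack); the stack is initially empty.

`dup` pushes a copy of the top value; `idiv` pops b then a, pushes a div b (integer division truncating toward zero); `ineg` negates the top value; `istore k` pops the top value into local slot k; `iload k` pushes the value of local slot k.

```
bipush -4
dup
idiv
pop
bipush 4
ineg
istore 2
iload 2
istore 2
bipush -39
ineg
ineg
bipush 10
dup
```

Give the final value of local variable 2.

bipush -4  → [-4]
dup        → [-4, -4]
idiv       → [1]
pop        → []
bipush 4   → [4]
ineg       → [-4]
istore 2   → []
iload 2    → [-4]
istore 2   → []
bipush -39 → [-39]
ineg       → [39]
ineg       → [-39]
bipush 10  → [-39, 10]
dup        → [-39, 10, 10]

-4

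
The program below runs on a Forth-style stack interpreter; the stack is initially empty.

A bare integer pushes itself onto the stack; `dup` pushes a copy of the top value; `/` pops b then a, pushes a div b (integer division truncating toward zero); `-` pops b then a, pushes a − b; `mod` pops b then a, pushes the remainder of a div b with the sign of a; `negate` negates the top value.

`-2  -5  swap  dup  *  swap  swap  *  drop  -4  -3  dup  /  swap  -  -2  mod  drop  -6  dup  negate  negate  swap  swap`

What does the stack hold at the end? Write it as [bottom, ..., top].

[-6, -6]

-2     -> -2
-5     -> -2 -5
swap   -> -5 -2
dup    -> -5 -2 -2
*      -> -5 4
swap   -> 4 -5
swap   -> -5 4
*      -> -20
drop   -> (empty)
-4     -> -4
-3     -> -4 -3
dup    -> -4 -3 -3
/      -> -4 1
swap   -> 1 -4
-      -> 5
-2     -> 5 -2
mod    -> 1
drop   -> (empty)
-6     -> -6
dup    -> -6 -6
negate -> -6 6
negate -> -6 -6
swap   -> -6 -6
swap   -> -6 -6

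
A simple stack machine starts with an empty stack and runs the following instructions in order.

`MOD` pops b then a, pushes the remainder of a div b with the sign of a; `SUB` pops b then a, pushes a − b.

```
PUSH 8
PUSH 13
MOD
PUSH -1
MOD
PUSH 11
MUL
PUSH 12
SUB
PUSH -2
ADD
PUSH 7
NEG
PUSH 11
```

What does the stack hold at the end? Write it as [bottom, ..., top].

PUSH 8  : [8]
PUSH 13 : [8, 13]
MOD     : [8]
PUSH -1 : [8, -1]
MOD     : [0]
PUSH 11 : [0, 11]
MUL     : [0]
PUSH 12 : [0, 12]
SUB     : [-12]
PUSH -2 : [-12, -2]
ADD     : [-14]
PUSH 7  : [-14, 7]
NEG     : [-14, -7]
PUSH 11 : [-14, -7, 11]

[-14, -7, 11]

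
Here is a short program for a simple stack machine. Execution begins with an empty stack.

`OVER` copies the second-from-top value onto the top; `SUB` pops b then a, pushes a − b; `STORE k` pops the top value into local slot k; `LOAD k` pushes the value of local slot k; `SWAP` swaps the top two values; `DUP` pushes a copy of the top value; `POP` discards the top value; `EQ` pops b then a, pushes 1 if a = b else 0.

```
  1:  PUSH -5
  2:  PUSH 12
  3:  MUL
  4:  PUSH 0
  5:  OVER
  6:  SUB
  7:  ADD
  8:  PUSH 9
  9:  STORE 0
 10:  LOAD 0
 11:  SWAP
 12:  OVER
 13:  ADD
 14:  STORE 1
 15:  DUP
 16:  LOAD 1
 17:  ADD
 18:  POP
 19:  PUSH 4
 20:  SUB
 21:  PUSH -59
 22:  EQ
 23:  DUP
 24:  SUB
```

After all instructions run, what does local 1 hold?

PUSH -5   -5
PUSH 12   -5 12
MUL       -60
PUSH 0    -60 0
OVER      -60 0 -60
SUB       -60 60
ADD       0
PUSH 9    0 9
STORE 0   0
LOAD 0    0 9
SWAP      9 0
OVER      9 0 9
ADD       9 9
STORE 1   9
DUP       9 9
LOAD 1    9 9 9
ADD       9 18
POP       9
PUSH 4    9 4
SUB       5
PUSH -59  5 -59
EQ        0
DUP       0 0
SUB       0

9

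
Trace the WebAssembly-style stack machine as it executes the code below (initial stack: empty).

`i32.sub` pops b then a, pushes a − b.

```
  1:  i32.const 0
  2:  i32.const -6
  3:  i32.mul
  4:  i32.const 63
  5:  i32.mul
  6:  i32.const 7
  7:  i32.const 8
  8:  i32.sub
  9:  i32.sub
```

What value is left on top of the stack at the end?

i32.const 0  : 0
i32.const -6 : 0 -6
i32.mul      : 0
i32.const 63 : 0 63
i32.mul      : 0
i32.const 7  : 0 7
i32.const 8  : 0 7 8
i32.sub      : 0 -1
i32.sub      : 1

1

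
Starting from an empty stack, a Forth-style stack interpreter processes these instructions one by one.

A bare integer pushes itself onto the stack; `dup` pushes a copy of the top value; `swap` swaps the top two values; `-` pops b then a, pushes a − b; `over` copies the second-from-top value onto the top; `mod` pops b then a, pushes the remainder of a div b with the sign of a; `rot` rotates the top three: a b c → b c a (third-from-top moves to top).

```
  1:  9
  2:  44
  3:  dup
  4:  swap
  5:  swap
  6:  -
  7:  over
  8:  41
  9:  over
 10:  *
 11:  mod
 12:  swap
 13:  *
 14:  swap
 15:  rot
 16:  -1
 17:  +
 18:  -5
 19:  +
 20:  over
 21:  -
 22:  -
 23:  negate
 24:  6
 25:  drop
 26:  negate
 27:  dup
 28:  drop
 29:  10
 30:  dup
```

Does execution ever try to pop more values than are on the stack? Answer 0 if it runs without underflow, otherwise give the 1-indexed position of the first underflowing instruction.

15

9     9
44    9 44
dup   9 44 44
swap  9 44 44
swap  9 44 44
-     9 0
over  9 0 9
41    9 0 9 41
over  9 0 9 41 9
*     9 0 9 369
mod   9 0 9
swap  9 9 0
*     9 0
swap  0 9
rot  — needs 3 operands, stack has 2 → underflow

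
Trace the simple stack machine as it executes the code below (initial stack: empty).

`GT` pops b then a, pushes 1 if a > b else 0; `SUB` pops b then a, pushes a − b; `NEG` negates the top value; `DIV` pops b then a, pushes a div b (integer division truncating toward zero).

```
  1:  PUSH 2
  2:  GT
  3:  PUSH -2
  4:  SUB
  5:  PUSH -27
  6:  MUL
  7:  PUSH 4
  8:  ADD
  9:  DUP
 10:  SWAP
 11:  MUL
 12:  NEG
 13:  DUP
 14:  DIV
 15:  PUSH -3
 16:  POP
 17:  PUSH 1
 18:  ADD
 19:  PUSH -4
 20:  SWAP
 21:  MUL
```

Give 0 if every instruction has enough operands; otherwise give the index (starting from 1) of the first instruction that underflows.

2

PUSH 2  [2]
GT  — needs 2 operands, stack has 1 → underflow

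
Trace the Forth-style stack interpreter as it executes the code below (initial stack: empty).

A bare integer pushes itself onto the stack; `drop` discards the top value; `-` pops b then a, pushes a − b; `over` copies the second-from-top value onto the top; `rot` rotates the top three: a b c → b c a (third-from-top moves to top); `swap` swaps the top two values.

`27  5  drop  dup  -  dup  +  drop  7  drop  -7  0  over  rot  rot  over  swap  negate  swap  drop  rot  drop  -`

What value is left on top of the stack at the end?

27      [27]
5       [27, 5]
drop    [27]
dup     [27, 27]
-       [0]
dup     [0, 0]
+       [0]
drop    []
7       [7]
drop    []
-7      [-7]
0       [-7, 0]
over    [-7, 0, -7]
rot     [0, -7, -7]
rot     [-7, -7, 0]
over    [-7, -7, 0, -7]
swap    [-7, -7, -7, 0]
negate  [-7, -7, -7, 0]
swap    [-7, -7, 0, -7]
drop    [-7, -7, 0]
rot     [-7, 0, -7]
drop    [-7, 0]
-       [-7]

-7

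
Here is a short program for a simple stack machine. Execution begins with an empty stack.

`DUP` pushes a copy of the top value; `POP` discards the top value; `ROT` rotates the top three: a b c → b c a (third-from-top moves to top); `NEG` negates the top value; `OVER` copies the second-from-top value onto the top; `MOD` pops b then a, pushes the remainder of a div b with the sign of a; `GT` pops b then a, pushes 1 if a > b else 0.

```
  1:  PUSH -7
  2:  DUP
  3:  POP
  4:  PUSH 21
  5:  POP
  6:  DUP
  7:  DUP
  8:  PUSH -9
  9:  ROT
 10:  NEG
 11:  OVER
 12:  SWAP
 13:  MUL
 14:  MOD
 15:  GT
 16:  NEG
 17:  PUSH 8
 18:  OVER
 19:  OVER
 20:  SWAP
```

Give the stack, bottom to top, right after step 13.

PUSH -7 -> [-7]
DUP     -> [-7, -7]
POP     -> [-7]
PUSH 21 -> [-7, 21]
POP     -> [-7]
DUP     -> [-7, -7]
DUP     -> [-7, -7, -7]
PUSH -9 -> [-7, -7, -7, -9]
ROT     -> [-7, -7, -9, -7]
NEG     -> [-7, -7, -9, 7]
OVER    -> [-7, -7, -9, 7, -9]
SWAP    -> [-7, -7, -9, -9, 7]
MUL     -> [-7, -7, -9, -63]

[-7, -7, -9, -63]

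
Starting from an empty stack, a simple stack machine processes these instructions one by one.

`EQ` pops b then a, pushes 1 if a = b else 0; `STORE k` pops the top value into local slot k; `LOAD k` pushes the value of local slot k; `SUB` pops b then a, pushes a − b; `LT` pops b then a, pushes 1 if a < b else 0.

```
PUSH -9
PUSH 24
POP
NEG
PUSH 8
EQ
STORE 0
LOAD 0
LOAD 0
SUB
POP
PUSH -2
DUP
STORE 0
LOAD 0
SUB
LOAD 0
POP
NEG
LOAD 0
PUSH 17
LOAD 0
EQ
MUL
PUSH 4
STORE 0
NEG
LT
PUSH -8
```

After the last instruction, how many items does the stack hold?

2

PUSH -9  [-9]
PUSH 24  [-9, 24]
POP      [-9]
NEG      [9]
PUSH 8   [9, 8]
EQ       [0]
STORE 0  []
LOAD 0   [0]
LOAD 0   [0, 0]
SUB      [0]
POP      []
PUSH -2  [-2]
DUP      [-2, -2]
STORE 0  [-2]
LOAD 0   [-2, -2]
SUB      [0]
LOAD 0   [0, -2]
POP      [0]
NEG      [0]
LOAD 0   [0, -2]
PUSH 17  [0, -2, 17]
LOAD 0   [0, -2, 17, -2]
EQ       [0, -2, 0]
MUL      [0, 0]
PUSH 4   [0, 0, 4]
STORE 0  [0, 0]
NEG      [0, 0]
LT       [0]
PUSH -8  [0, -8]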